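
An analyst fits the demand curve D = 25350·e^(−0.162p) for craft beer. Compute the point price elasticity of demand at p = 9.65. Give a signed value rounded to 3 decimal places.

-1.563

dD/dp = −0.162·D = -860.123. At p = 9.65, D = 5309.4.
Ed = (dD/dp)·(p/D) = (-860.123) × (9.65/5309.4) = -1.5633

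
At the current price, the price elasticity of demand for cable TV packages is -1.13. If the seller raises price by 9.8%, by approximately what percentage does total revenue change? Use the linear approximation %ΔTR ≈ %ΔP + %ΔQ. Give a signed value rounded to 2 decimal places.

-1.27%

%ΔQ ≈ Ed × %ΔP = (-1.13) × (+9.8%) = -11.0740%
%ΔTR ≈ %ΔP + %ΔQ = (+9.8%) + (-11.0740%) = -1.2740%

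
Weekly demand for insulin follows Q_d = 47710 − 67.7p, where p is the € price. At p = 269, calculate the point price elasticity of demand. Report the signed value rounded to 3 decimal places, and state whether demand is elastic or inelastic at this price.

dQ_d/dp = −67.7. At p = 269, Q_d = 47710 − 67.7(269) = 29498.7.
Ed = (dQ_d/dp)·(p/Q_d) = −67.7 × (269/29498.7) = -0.61735…
|Ed| = 0.617 < 1, so demand is inelastic.

-0.617; inelastic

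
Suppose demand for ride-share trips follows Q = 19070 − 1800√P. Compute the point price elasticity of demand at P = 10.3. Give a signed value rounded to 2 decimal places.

dQ/dP = −1800/(2√P) = -280.43. At P = 10.3, Q = 13293.1.
Ed = (dQ/dP)·(P/Q) = (-280.43) × (10.3/13293.1) = -0.2172…

-0.22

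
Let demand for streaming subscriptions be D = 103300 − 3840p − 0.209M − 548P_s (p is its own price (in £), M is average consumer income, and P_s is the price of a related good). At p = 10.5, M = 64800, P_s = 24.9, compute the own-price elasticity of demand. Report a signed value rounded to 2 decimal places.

At the given values, D = 103300 − 3840(10.5) − 0.209(64800) − 548(24.9) = 35791.6.
∂D/∂p = −3840.
E = (-3840) × (10.5/35791.6) = -1.1265…

-1.13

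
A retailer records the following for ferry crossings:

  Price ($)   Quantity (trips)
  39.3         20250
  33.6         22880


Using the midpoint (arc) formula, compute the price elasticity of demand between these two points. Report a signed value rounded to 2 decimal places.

-0.78

%ΔQ = (22880 − 20250) / [(20250 + 22880)/2] = 2630/21565 = 0.121956…
%ΔP = (33.6 − 39.3) / [(39.3 + 33.6)/2] = -5.7/36.45 = -0.156378…
Arc Ed = %ΔQ / %ΔP = (2630/21565) / (-5.7/36.45) = -0.7798…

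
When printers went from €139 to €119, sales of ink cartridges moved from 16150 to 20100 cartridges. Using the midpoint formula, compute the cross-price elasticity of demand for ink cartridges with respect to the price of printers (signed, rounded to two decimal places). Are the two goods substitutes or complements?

-1.41; complements

%ΔQ_{ink cartridges} = (20100 − 16150)/avg = 3950/18125 = 0.217931…
%ΔP_{printers} = (119 − 139)/avg = -20/129 = -0.155038…
E_cross = (3950/18125) / (-20/129) = -1.4056…
E_cross < 0 ⇒ the goods are complements.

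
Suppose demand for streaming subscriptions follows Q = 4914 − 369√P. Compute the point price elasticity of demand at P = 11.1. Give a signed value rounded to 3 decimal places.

-0.167

dQ/dP = −369/(2√P) = -55.3777. At P = 11.1, Q = 3684.62.
Ed = (dQ/dP)·(P/Q) = (-55.3777) × (11.1/3684.62) = -0.16682…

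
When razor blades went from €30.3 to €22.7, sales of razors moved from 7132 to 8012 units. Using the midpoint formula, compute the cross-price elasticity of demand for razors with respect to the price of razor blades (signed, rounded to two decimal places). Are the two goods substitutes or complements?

-0.41; complements

%ΔQ_{razors} = (8012 − 7132)/avg = 880/7572 = 0.116217…
%ΔP_{razor blades} = (22.7 − 30.3)/avg = -7.6/26.5 = -0.286792…
E_cross = (880/7572) / (-7.6/26.5) = -0.4052…
E_cross < 0 ⇒ the goods are complements.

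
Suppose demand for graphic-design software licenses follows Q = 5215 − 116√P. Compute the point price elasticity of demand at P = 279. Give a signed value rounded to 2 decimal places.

dQ/dP = −116/(2√P) = -3.47237. At P = 279, Q = 3277.42.
Ed = (dQ/dP)·(P/Q) = (-3.47237) × (279/3277.42) = -0.2955…

-0.30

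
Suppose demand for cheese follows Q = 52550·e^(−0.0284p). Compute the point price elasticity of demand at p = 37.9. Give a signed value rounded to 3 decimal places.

dQ/dp = −0.0284·Q = -508.667. At p = 37.9, Q = 17910.8.
Ed = (dQ/dp)·(p/Q) = (-508.667) × (37.9/17910.8) = -1.07636

-1.076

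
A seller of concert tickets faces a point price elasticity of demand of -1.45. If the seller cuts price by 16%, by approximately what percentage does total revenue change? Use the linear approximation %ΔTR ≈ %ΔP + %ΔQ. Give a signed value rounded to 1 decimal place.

%ΔQ ≈ Ed × %ΔP = (-1.45) × (-16%) = +23.2000%
%ΔTR ≈ %ΔP + %ΔQ = (-16%) + (+23.2000%) = +7.2000%

+7.2%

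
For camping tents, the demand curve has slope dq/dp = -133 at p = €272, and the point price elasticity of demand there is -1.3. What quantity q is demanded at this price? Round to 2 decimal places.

Ed = (dq/dp)·(p/q) ⇒ q = (dq/dp)·p/Ed = (-133)·272/(-1.3) = 27827.6923…

27827.69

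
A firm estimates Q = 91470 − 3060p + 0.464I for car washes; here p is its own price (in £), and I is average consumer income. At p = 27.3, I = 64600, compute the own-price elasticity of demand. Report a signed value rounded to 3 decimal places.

At the given values, Q = 91470 − 3060(27.3) + 0.464(64600) = 37906.4.
∂Q/∂p = −3060.
E = (-3060) × (27.3/37906.4) = -2.20379…

-2.204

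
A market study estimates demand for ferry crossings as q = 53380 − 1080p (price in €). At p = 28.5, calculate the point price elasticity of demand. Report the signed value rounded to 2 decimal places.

dq/dp = −1080. At p = 28.5, q = 53380 − 1080(28.5) = 22600.
Ed = (dq/dp)·(p/q) = −1080 × (28.5/22600) = -1.3619…

-1.36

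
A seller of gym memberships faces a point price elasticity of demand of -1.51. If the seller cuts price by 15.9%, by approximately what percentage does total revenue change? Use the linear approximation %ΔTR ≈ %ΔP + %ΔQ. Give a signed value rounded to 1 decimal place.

%ΔQ ≈ Ed × %ΔP = (-1.51) × (-15.9%) = +24.0090%
%ΔTR ≈ %ΔP + %ΔQ = (-15.9%) + (+24.0090%) = +8.1090%

+8.1%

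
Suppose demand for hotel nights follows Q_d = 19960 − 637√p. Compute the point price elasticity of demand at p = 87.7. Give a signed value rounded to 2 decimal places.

dQ_d/dp = −637/(2√p) = -34.0102. At p = 87.7, Q_d = 13994.6.
Ed = (dQ_d/dp)·(p/Q_d) = (-34.0102) × (87.7/13994.6) = -0.2131…

-0.21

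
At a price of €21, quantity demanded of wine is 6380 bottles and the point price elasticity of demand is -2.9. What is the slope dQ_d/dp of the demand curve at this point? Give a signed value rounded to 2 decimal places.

-881.05

Ed = (dQ_d/dp)·(p/Q_d) ⇒ dQ_d/dp = Ed·Q_d/p = (-2.9)·6380/21 = -881.0476…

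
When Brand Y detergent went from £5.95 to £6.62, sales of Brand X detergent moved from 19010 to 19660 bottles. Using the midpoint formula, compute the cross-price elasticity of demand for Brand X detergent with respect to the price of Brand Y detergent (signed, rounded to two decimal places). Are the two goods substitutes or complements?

0.32; substitutes

%ΔQ_{Brand X detergent} = (19660 − 19010)/avg = 650/19335 = 0.033617…
%ΔP_{Brand Y detergent} = (6.62 − 5.95)/avg = 0.67/6.285 = 0.106603…
E_cross = (650/19335) / (0.67/6.285) = 0.3153…
E_cross > 0 ⇒ the goods are substitutes.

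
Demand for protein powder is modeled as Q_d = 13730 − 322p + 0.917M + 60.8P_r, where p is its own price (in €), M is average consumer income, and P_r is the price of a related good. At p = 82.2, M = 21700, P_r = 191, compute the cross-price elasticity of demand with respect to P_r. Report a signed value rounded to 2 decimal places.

0.62

At the given values, Q_d = 13730 − 322(82.2) + 0.917(21700) + 60.8(191) = 18773.3.
∂Q_d/∂P_r = 60.8.
E = (60.8) × (191/18773.3) = 0.6185…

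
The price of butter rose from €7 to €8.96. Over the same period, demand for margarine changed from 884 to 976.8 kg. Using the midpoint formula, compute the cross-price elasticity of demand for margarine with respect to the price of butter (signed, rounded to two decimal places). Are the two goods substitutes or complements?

0.41; substitutes

%ΔQ_{margarine} = (976.8 − 884)/avg = 92.8/930.4 = 0.099742…
%ΔP_{butter} = (8.96 − 7)/avg = 1.96/7.98 = 0.245614…
E_cross = (92.8/930.4) / (1.96/7.98) = 0.4060…
E_cross > 0 ⇒ the goods are substitutes.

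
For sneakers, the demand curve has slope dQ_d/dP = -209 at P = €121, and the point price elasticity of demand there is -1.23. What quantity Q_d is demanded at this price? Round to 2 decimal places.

20560.16

Ed = (dQ_d/dP)·(P/Q_d) ⇒ Q_d = (dQ_d/dP)·P/Ed = (-209)·121/(-1.23) = 20560.1626…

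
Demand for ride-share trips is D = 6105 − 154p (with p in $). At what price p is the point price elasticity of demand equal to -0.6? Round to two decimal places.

14.87

Ed = −154p/(6105 − 154p). Set this equal to -0.6:
154p = 0.6·(6105 − 154p) ⇒ 154p(1 + 0.6) = 0.6·6105
p = 0.6·6105 / (154·1.6) = 14.8660…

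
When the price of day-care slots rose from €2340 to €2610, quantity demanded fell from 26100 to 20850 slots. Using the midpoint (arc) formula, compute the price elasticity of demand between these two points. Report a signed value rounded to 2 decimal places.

-2.05

%ΔQ = (20850 − 26100) / [(26100 + 20850)/2] = -5250/23475 = -0.223642…
%ΔP = (2610 − 2340) / [(2340 + 2610)/2] = 270/2475 = 0.109090…
Arc Ed = %ΔQ / %ΔP = (-5250/23475) / (270/2475) = -2.0500…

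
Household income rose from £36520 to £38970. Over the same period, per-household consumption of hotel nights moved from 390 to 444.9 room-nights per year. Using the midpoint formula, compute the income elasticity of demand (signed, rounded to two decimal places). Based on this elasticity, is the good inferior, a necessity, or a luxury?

%ΔQ = (444.9 − 390)/[( 390 + 444.9)/2] = 54.9/417.45 = 0.131512…
%ΔIncome = (38970 − 36520)/[( 36520 + 38970)/2] = 2450/37745 = 0.064909…
E_income = (54.9/417.45) / (2450/37745) = 2.0261…
E_income > 1 ⇒ normal good, luxury.

2.03; luxury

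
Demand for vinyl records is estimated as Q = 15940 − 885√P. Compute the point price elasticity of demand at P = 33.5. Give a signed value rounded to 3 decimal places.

dQ/dP = −885/(2√P) = -76.4524. At P = 33.5, Q = 10817.7.
Ed = (dQ/dP)·(P/Q) = (-76.4524) × (33.5/10817.7) = -0.23675…

-0.237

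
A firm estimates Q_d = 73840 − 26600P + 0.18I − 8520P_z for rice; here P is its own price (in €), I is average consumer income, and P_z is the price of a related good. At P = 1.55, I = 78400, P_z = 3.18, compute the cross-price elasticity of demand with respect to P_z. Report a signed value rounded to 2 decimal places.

-1.38

At the given values, Q_d = 73840 − 26600(1.55) + 0.18(78400) − 8520(3.18) = 19628.4.
∂Q_d/∂P_z = -8520.
E = (-8520) × (3.18/19628.4) = -1.3803…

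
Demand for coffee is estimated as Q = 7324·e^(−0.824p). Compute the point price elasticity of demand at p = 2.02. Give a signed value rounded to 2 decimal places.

dQ/dp = −0.824·Q = -1142.35. At p = 2.02, Q = 1386.35.
Ed = (dQ/dp)·(p/Q) = (-1142.35) × (2.02/1386.35) = -1.6644…

-1.66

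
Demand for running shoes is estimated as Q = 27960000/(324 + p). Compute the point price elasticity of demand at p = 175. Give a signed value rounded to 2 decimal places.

-0.35

dQ/dp = −27960000/(324 + p)² = -112.289. At p = 175, Q = 56032.1.
Ed = (dQ/dp)·(p/Q) = (-112.289) × (175/56032.1) = -0.3507…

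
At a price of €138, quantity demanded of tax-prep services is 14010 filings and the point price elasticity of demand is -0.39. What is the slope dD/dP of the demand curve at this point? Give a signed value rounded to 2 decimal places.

-39.59

Ed = (dD/dP)·(P/D) ⇒ dD/dP = Ed·D/P = (-0.39)·14010/138 = -39.5934…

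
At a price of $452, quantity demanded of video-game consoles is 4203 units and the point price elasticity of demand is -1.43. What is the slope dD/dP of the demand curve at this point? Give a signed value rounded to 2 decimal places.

-13.30

Ed = (dD/dP)·(P/D) ⇒ dD/dP = Ed·D/P = (-1.43)·4203/452 = -13.2971…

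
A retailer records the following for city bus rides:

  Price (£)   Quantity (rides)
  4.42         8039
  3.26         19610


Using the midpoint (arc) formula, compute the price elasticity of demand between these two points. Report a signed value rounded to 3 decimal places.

-2.771

%ΔQ = (19610 − 8039) / [(8039 + 19610)/2] = 11571/13824.5 = 0.836992…
%ΔP = (3.26 − 4.42) / [(4.42 + 3.26)/2] = -1.16/3.84 = -0.302083…
Arc Ed = %ΔQ / %ΔP = (11571/13824.5) / (-1.16/3.84) = -2.77073…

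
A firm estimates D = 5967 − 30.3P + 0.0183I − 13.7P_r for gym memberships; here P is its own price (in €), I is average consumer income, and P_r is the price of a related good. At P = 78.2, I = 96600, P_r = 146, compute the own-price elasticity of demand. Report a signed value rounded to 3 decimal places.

-0.704

At the given values, D = 5967 − 30.3(78.2) + 0.0183(96600) − 13.7(146) = 3365.12.
∂D/∂P = −30.3.
E = (-30.3) × (78.2/3365.12) = -0.70412…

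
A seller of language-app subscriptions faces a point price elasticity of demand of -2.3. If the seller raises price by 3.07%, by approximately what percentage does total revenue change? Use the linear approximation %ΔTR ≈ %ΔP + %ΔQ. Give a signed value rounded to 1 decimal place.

%ΔQ ≈ Ed × %ΔP = (-2.3) × (+3.07%) = -7.0610%
%ΔTR ≈ %ΔP + %ΔQ = (+3.07%) + (-7.0610%) = -3.9910%

-4.0%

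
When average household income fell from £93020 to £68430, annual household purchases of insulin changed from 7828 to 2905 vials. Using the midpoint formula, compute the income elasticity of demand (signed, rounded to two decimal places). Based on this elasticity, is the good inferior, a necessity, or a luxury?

3.01; luxury

%ΔQ = (2905 − 7828)/[( 7828 + 2905)/2] = -4923/5366.5 = -0.917357…
%ΔIncome = (68430 − 93020)/[( 93020 + 68430)/2] = -24590/80725 = -0.304614…
E_income = (-4923/5366.5) / (-24590/80725) = 3.0115…
E_income > 1 ⇒ normal good, luxury.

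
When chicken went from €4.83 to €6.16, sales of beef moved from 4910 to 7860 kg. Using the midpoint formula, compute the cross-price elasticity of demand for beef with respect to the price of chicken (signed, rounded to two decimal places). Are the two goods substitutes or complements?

1.91; substitutes

%ΔQ_{beef} = (7860 − 4910)/avg = 2950/6385 = 0.462020…
%ΔP_{chicken} = (6.16 − 4.83)/avg = 1.33/5.495 = 0.242038…
E_cross = (2950/6385) / (1.33/5.495) = 1.9088…
E_cross > 0 ⇒ the goods are substitutes.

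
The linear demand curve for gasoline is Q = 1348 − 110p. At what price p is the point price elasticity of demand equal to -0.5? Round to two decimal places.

Ed = −110p/(1348 − 110p). Set this equal to -0.5:
110p = 0.5·(1348 − 110p) ⇒ 110p(1 + 0.5) = 0.5·1348
p = 0.5·1348 / (110·1.5) = 4.0848…

4.08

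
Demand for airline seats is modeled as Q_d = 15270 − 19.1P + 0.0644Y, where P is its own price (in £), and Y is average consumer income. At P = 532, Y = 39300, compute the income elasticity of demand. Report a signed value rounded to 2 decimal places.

0.33

At the given values, Q_d = 15270 − 19.1(532) + 0.0644(39300) = 7639.72.
∂Q_d/∂Y = 0.0644.
E = (0.0644) × (39300/7639.72) = 0.3312…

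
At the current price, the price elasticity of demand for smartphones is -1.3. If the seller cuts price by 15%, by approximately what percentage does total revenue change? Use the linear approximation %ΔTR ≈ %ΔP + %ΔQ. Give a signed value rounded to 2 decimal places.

+4.50%

%ΔQ ≈ Ed × %ΔP = (-1.3) × (-15%) = +19.5000%
%ΔTR ≈ %ΔP + %ΔQ = (-15%) + (+19.5000%) = +4.5000%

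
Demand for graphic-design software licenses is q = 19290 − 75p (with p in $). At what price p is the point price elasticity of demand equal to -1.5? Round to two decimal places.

Ed = −75p/(19290 − 75p). Set this equal to -1.5:
75p = 1.5·(19290 − 75p) ⇒ 75p(1 + 1.5) = 1.5·19290
p = 1.5·19290 / (75·2.5) = 154.32

154.32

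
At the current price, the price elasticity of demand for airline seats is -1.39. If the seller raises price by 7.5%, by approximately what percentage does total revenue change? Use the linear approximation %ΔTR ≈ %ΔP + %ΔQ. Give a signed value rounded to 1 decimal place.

-2.9%

%ΔQ ≈ Ed × %ΔP = (-1.39) × (+7.5%) = -10.4250%
%ΔTR ≈ %ΔP + %ΔQ = (+7.5%) + (-10.4250%) = -2.9250%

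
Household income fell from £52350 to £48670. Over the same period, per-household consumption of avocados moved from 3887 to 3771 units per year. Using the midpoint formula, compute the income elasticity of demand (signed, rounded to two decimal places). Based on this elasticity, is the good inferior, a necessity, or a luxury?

0.42; necessity

%ΔQ = (3771 − 3887)/[( 3887 + 3771)/2] = -116/3829 = -0.030295…
%ΔIncome = (48670 − 52350)/[( 52350 + 48670)/2] = -3680/50510 = -0.072856…
E_income = (-116/3829) / (-3680/50510) = 0.4158…
0 < E_income < 1 ⇒ normal good, necessity.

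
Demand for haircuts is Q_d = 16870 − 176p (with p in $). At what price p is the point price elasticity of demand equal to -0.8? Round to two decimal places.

42.60

Ed = −176p/(16870 − 176p). Set this equal to -0.8:
176p = 0.8·(16870 − 176p) ⇒ 176p(1 + 0.8) = 0.8·16870
p = 0.8·16870 / (176·1.8) = 42.6010…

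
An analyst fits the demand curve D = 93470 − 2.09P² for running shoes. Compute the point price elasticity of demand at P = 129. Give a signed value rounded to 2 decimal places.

dD/dP = −2·2.09·P = -539.22. At P = 129, D = 58690.31.
Ed = (dD/dP)·(P/D) = (-539.22) × (129/58690.31) = -1.1851…

-1.19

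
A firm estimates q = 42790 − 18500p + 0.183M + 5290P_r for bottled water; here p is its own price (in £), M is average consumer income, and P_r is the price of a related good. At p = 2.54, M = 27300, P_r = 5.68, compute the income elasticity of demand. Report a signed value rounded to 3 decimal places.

0.162

At the given values, q = 42790 − 18500(2.54) + 0.183(27300) + 5290(5.68) = 30843.1.
∂q/∂M = 0.183.
E = (0.183) × (27300/30843.1) = 0.16197…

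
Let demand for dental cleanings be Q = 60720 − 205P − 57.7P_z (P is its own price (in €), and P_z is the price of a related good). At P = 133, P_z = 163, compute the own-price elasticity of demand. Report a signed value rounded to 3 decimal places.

At the given values, Q = 60720 − 205(133) − 57.7(163) = 24049.9.
∂Q/∂P = −205.
E = (-205) × (133/24049.9) = -1.13368…

-1.134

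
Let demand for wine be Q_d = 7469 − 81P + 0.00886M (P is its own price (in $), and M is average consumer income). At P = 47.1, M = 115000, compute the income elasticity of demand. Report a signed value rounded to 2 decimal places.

0.22

At the given values, Q_d = 7469 − 81(47.1) + 0.00886(115000) = 4672.8.
∂Q_d/∂M = 0.00886.
E = (0.00886) × (115000/4672.8) = 0.2180…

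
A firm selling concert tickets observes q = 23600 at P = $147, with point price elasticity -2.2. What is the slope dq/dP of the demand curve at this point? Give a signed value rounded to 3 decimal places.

-353.197

Ed = (dq/dP)·(P/q) ⇒ dq/dP = Ed·q/P = (-2.2)·23600/147 = -353.19727…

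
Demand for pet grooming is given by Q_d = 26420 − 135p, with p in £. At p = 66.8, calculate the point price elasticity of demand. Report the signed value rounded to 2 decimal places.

dQ_d/dp = −135. At p = 66.8, Q_d = 26420 − 135(66.8) = 17402.
Ed = (dQ_d/dp)·(p/Q_d) = −135 × (66.8/17402) = -0.5182…

-0.52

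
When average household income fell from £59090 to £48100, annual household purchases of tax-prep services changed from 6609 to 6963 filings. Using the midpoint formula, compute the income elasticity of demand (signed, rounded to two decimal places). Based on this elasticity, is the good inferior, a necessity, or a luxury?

-0.25; inferior

%ΔQ = (6963 − 6609)/[( 6609 + 6963)/2] = 354/6786 = 0.052166…
%ΔIncome = (48100 − 59090)/[( 59090 + 48100)/2] = -10990/53595 = -0.205056…
E_income = (354/6786) / (-10990/53595) = -0.2543…
E_income < 0 ⇒ inferior good.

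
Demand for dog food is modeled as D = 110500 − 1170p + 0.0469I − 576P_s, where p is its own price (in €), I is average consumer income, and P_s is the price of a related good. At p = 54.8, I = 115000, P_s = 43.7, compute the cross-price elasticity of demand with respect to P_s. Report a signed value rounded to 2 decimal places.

At the given values, D = 110500 − 1170(54.8) + 0.0469(115000) − 576(43.7) = 26606.3.
∂D/∂P_s = -576.
E = (-576) × (43.7/26606.3) = -0.9460…

-0.95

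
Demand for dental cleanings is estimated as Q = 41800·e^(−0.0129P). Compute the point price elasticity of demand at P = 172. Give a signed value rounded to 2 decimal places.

-2.22

dQ/dP = −0.0129·Q = -58.6345. At P = 172, Q = 4545.31.
Ed = (dQ/dP)·(P/Q) = (-58.6345) × (172/4545.31) = -2.2188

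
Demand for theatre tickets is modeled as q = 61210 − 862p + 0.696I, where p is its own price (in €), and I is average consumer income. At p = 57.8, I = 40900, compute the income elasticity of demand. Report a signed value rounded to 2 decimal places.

0.71

At the given values, q = 61210 − 862(57.8) + 0.696(40900) = 39852.8.
∂q/∂I = 0.696.
E = (0.696) × (40900/39852.8) = 0.7142…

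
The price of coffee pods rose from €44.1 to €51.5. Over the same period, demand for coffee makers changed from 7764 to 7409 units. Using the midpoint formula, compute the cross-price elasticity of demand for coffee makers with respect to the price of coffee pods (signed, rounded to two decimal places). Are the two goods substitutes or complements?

-0.30; complements

%ΔQ_{coffee makers} = (7409 − 7764)/avg = -355/7586.5 = -0.046793…
%ΔP_{coffee pods} = (51.5 − 44.1)/avg = 7.4/47.8 = 0.154811…
E_cross = (-355/7586.5) / (7.4/47.8) = -0.3022…
E_cross < 0 ⇒ the goods are complements.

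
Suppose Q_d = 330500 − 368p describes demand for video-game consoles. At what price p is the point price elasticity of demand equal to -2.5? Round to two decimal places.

Ed = −368p/(330500 − 368p). Set this equal to -2.5:
368p = 2.5·(330500 − 368p) ⇒ 368p(1 + 2.5) = 2.5·330500
p = 2.5·330500 / (368·3.5) = 641.4984…

641.50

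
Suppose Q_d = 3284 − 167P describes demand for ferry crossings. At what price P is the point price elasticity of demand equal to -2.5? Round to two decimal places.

Ed = −167P/(3284 − 167P). Set this equal to -2.5:
167P = 2.5·(3284 − 167P) ⇒ 167P(1 + 2.5) = 2.5·3284
P = 2.5·3284 / (167·3.5) = 14.0461…

14.05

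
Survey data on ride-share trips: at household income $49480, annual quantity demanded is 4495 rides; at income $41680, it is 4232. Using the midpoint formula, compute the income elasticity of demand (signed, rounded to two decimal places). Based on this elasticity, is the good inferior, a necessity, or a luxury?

0.35; necessity

%ΔQ = (4232 − 4495)/[( 4495 + 4232)/2] = -263/4363.5 = -0.060272…
%ΔIncome = (41680 − 49480)/[( 49480 + 41680)/2] = -7800/45580 = -0.171127…
E_income = (-263/4363.5) / (-7800/45580) = 0.3522…
0 < E_income < 1 ⇒ normal good, necessity.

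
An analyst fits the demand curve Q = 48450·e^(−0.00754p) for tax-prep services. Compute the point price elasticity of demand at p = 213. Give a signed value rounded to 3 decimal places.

dQ/dp = −0.00754·Q = -73.3127. At p = 213, Q = 9723.18.
Ed = (dQ/dp)·(p/Q) = (-73.3127) × (213/9723.18) = -1.60602

-1.606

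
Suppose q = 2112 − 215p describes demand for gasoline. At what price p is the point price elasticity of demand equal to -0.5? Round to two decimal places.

Ed = −215p/(2112 − 215p). Set this equal to -0.5:
215p = 0.5·(2112 − 215p) ⇒ 215p(1 + 0.5) = 0.5·2112
p = 0.5·2112 / (215·1.5) = 3.2744…

3.27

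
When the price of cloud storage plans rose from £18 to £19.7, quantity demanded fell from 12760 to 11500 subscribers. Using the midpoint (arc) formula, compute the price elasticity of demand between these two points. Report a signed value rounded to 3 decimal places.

%ΔQ = (11500 − 12760) / [(12760 + 11500)/2] = -1260/12130 = -0.103874…
%ΔP = (19.7 − 18) / [(18 + 19.7)/2] = 1.7/18.85 = 0.090185…
Arc Ed = %ΔQ / %ΔP = (-1260/12130) / (1.7/18.85) = -1.15178…

-1.152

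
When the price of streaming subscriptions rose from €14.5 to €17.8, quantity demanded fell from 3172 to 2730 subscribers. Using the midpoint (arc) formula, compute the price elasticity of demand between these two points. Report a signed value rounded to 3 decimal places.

-0.733

%ΔQ = (2730 − 3172) / [(3172 + 2730)/2] = -442/2951 = -0.149779…
%ΔP = (17.8 − 14.5) / [(14.5 + 17.8)/2] = 3.3/16.15 = 0.204334…
Arc Ed = %ΔQ / %ΔP = (-442/2951) / (3.3/16.15) = -0.73301…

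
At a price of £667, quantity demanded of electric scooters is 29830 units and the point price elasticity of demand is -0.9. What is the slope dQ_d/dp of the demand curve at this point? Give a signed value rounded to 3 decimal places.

Ed = (dQ_d/dp)·(p/Q_d) ⇒ dQ_d/dp = Ed·Q_d/p = (-0.9)·29830/667 = -40.25037…

-40.250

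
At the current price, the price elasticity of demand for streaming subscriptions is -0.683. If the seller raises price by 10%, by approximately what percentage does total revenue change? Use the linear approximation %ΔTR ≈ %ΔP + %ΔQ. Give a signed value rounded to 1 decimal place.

+3.2%

%ΔQ ≈ Ed × %ΔP = (-0.683) × (+10%) = -6.8300%
%ΔTR ≈ %ΔP + %ΔQ = (+10%) + (-6.8300%) = +3.1700%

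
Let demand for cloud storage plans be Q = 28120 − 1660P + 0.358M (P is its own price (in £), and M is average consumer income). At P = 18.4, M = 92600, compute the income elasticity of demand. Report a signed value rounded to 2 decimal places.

1.08

At the given values, Q = 28120 − 1660(18.4) + 0.358(92600) = 30726.8.
∂Q/∂M = 0.358.
E = (0.358) × (92600/30726.8) = 1.0788…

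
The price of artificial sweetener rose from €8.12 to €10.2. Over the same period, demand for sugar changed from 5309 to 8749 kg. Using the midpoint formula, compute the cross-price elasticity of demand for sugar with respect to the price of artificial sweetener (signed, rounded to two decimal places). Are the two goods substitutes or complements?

2.16; substitutes

%ΔQ_{sugar} = (8749 − 5309)/avg = 3440/7029 = 0.489401…
%ΔP_{artificial sweetener} = (10.2 − 8.12)/avg = 2.08/9.16 = 0.227074…
E_cross = (3440/7029) / (2.08/9.16) = 2.1552…
E_cross > 0 ⇒ the goods are substitutes.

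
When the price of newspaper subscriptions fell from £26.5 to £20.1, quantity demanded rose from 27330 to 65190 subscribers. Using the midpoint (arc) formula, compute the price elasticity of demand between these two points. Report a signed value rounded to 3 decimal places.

%ΔQ = (65190 − 27330) / [(27330 + 65190)/2] = 37860/46260 = 0.818417…
%ΔP = (20.1 − 26.5) / [(26.5 + 20.1)/2] = -6.4/23.3 = -0.274678…
Arc Ed = %ΔQ / %ΔP = (37860/46260) / (-6.4/23.3) = -2.97955…

-2.980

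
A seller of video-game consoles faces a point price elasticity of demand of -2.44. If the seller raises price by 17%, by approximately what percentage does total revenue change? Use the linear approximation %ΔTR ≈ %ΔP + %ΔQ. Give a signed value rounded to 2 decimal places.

%ΔQ ≈ Ed × %ΔP = (-2.44) × (+17%) = -41.4800%
%ΔTR ≈ %ΔP + %ΔQ = (+17%) + (-41.4800%) = -24.4800%

-24.48%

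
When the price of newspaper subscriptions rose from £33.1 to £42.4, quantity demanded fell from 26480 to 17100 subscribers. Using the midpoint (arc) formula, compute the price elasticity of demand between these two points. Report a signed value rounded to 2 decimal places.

-1.75

%ΔQ = (17100 − 26480) / [(26480 + 17100)/2] = -9380/21790 = -0.430472…
%ΔP = (42.4 − 33.1) / [(33.1 + 42.4)/2] = 9.3/37.75 = 0.246357…
Arc Ed = %ΔQ / %ΔP = (-9380/21790) / (9.3/37.75) = -1.7473…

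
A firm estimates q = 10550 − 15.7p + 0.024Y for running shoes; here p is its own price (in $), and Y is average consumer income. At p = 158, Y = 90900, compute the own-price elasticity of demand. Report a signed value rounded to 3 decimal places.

At the given values, q = 10550 − 15.7(158) + 0.024(90900) = 10251.
∂q/∂p = −15.7.
E = (-15.7) × (158/10251) = -0.24198…

-0.242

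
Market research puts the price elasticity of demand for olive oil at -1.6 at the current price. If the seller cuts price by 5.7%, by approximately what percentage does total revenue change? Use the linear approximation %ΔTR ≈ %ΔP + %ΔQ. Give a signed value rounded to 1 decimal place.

%ΔQ ≈ Ed × %ΔP = (-1.6) × (-5.7%) = +9.1200%
%ΔTR ≈ %ΔP + %ΔQ = (-5.7%) + (+9.1200%) = +3.4200%

+3.4%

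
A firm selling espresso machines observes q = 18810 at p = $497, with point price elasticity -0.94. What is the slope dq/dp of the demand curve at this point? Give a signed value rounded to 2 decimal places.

-35.58

Ed = (dq/dp)·(p/q) ⇒ dq/dp = Ed·q/p = (-0.94)·18810/497 = -35.5762…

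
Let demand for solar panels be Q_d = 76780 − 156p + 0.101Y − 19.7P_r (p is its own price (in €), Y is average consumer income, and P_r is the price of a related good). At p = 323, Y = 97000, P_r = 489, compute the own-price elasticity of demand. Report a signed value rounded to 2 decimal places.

At the given values, Q_d = 76780 − 156(323) + 0.101(97000) − 19.7(489) = 26555.7.
∂Q_d/∂p = −156.
E = (-156) × (323/26555.7) = -1.8974…

-1.90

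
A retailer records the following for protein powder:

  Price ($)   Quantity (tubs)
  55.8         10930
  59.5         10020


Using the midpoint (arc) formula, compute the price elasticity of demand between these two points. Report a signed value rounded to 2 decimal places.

-1.35

%ΔQ = (10020 − 10930) / [(10930 + 10020)/2] = -910/10475 = -0.086873…
%ΔP = (59.5 − 55.8) / [(55.8 + 59.5)/2] = 3.7/57.65 = 0.064180…
Arc Ed = %ΔQ / %ΔP = (-910/10475) / (3.7/57.65) = -1.3535…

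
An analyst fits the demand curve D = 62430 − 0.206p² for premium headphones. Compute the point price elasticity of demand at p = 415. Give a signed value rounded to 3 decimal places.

-2.633

dD/dp = −2·0.206·p = -170.98. At p = 415, D = 26951.65.
Ed = (dD/dp)·(p/D) = (-170.98) × (415/26951.65) = -2.63274…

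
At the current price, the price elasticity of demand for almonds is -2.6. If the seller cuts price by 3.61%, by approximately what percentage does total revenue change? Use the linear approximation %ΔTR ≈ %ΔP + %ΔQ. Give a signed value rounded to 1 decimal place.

%ΔQ ≈ Ed × %ΔP = (-2.6) × (-3.61%) = +9.3860%
%ΔTR ≈ %ΔP + %ΔQ = (-3.61%) + (+9.3860%) = +5.7760%

+5.8%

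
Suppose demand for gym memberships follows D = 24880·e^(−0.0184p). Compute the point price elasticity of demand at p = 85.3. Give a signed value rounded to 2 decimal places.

dD/dp = −0.0184·D = -95.2871. At p = 85.3, D = 5178.65.
Ed = (dD/dp)·(p/D) = (-95.2871) × (85.3/5178.65) = -1.5695…

-1.57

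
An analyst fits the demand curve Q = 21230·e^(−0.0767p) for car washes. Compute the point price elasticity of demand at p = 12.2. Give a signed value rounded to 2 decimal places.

-0.94

dQ/dp = −0.0767·Q = -638.791. At p = 12.2, Q = 8328.43.
Ed = (dQ/dp)·(p/Q) = (-638.791) × (12.2/8328.43) = -0.9357…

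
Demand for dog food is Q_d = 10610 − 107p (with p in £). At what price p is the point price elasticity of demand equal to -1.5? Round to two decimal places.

59.50

Ed = −107p/(10610 − 107p). Set this equal to -1.5:
107p = 1.5·(10610 − 107p) ⇒ 107p(1 + 1.5) = 1.5·10610
p = 1.5·10610 / (107·2.5) = 59.4953…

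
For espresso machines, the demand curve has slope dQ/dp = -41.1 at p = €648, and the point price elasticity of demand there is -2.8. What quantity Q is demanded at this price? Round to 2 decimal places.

Ed = (dQ/dp)·(p/Q) ⇒ Q = (dQ/dp)·p/Ed = (-41.1)·648/(-2.8) = 9511.7142…

9511.71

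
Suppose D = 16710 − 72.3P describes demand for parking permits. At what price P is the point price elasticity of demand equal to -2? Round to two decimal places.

Ed = −72.3P/(16710 − 72.3P). Set this equal to -2:
72.3P = 2·(16710 − 72.3P) ⇒ 72.3P(1 + 2) = 2·16710
P = 2·16710 / (72.3·3) = 154.0802…

154.08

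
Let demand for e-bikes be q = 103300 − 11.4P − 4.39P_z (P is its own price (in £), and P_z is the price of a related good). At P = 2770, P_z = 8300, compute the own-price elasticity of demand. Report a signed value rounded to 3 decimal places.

-0.895

At the given values, q = 103300 − 11.4(2770) − 4.39(8300) = 35285.
∂q/∂P = −11.4.
E = (-11.4) × (2770/35285) = -0.89494…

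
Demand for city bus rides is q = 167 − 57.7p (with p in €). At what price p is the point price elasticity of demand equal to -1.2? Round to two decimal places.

1.58

Ed = −57.7p/(167 − 57.7p). Set this equal to -1.2:
57.7p = 1.2·(167 − 57.7p) ⇒ 57.7p(1 + 1.2) = 1.2·167
p = 1.2·167 / (57.7·2.2) = 1.5786…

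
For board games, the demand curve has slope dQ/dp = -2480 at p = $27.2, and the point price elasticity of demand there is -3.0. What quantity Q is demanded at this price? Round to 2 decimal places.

22485.33

Ed = (dQ/dp)·(p/Q) ⇒ Q = (dQ/dp)·p/Ed = (-2480)·27.2/(-3.0) = 22485.3333…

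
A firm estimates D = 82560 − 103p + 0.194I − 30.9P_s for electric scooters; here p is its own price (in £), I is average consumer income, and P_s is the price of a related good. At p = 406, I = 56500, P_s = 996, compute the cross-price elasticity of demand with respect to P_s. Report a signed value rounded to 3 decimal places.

At the given values, D = 82560 − 103(406) + 0.194(56500) − 30.9(996) = 20926.6.
∂D/∂P_s = -30.9.
E = (-30.9) × (996/20926.6) = -1.47068…

-1.471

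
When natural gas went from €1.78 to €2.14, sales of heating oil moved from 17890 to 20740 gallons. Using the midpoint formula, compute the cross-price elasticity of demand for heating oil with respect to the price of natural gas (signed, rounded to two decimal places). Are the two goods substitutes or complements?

%ΔQ_{heating oil} = (20740 − 17890)/avg = 2850/19315 = 0.147553…
%ΔP_{natural gas} = (2.14 − 1.78)/avg = 0.36/1.96 = 0.183673…
E_cross = (2850/19315) / (0.36/1.96) = 0.8033…
E_cross > 0 ⇒ the goods are substitutes.

0.80; substitutes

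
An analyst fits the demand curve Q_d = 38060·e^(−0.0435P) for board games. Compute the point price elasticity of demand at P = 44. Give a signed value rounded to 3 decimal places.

-1.914

dQ_d/dP = −0.0435·Q_d = -244.185. At P = 44, Q_d = 5613.44.
Ed = (dQ_d/dP)·(P/Q_d) = (-244.185) × (44/5613.44) = -1.914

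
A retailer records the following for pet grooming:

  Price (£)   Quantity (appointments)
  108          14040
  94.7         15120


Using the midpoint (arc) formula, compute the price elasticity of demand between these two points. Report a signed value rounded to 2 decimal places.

%ΔQ = (15120 − 14040) / [(14040 + 15120)/2] = 1080/14580 = 0.074074…
%ΔP = (94.7 − 108) / [(108 + 94.7)/2] = -13.3/101.35 = -0.131228…
Arc Ed = %ΔQ / %ΔP = (1080/14580) / (-13.3/101.35) = -0.5644…

-0.56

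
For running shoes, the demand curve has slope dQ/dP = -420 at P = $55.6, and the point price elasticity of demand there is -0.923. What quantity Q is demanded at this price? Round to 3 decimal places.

25300.108

Ed = (dQ/dP)·(P/Q) ⇒ Q = (dQ/dP)·P/Ed = (-420)·55.6/(-0.923) = 25300.10834…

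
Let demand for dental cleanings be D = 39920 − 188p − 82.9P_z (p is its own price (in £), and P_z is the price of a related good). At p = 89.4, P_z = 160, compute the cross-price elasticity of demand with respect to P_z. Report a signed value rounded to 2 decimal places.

-1.35

At the given values, D = 39920 − 188(89.4) − 82.9(160) = 9848.8.
∂D/∂P_z = -82.9.
E = (-82.9) × (160/9848.8) = -1.3467…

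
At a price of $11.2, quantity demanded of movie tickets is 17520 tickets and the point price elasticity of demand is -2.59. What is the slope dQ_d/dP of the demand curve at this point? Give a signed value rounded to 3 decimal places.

Ed = (dQ_d/dP)·(P/Q_d) ⇒ dQ_d/dP = Ed·Q_d/P = (-2.59)·17520/11.2 = -4051.5

-4051.500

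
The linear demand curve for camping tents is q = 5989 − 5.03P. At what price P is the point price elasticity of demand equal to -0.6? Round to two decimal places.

Ed = −5.03P/(5989 − 5.03P). Set this equal to -0.6:
5.03P = 0.6·(5989 − 5.03P) ⇒ 5.03P(1 + 0.6) = 0.6·5989
P = 0.6·5989 / (5.03·1.6) = 446.4960…

446.50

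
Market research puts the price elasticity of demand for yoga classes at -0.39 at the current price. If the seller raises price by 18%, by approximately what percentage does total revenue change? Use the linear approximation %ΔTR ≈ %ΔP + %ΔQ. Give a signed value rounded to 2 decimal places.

%ΔQ ≈ Ed × %ΔP = (-0.39) × (+18%) = -7.0200%
%ΔTR ≈ %ΔP + %ΔQ = (+18%) + (-7.0200%) = +10.9800%

+10.98%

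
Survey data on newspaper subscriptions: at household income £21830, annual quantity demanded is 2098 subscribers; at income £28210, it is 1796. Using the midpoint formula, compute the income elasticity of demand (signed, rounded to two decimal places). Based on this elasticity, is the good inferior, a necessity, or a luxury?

-0.61; inferior

%ΔQ = (1796 − 2098)/[( 2098 + 1796)/2] = -302/1947 = -0.155110…
%ΔIncome = (28210 − 21830)/[( 21830 + 28210)/2] = 6380/25020 = 0.254996…
E_income = (-302/1947) / (6380/25020) = -0.6082…
E_income < 0 ⇒ inferior good.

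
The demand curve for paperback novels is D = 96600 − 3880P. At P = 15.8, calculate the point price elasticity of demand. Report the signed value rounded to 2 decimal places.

-1.74

dD/dP = −3880. At P = 15.8, D = 96600 − 3880(15.8) = 35296.
Ed = (dD/dP)·(P/D) = −3880 × (15.8/35296) = -1.7368…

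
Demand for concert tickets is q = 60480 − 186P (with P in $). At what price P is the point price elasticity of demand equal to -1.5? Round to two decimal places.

195.10

Ed = −186P/(60480 − 186P). Set this equal to -1.5:
186P = 1.5·(60480 − 186P) ⇒ 186P(1 + 1.5) = 1.5·60480
P = 1.5·60480 / (186·2.5) = 195.0967…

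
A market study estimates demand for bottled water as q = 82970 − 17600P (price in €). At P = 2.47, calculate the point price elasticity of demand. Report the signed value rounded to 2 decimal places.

dq/dP = −17600. At P = 2.47, q = 82970 − 17600(2.47) = 39498.
Ed = (dq/dP)·(P/q) = −17600 × (2.47/39498) = -1.1006…

-1.10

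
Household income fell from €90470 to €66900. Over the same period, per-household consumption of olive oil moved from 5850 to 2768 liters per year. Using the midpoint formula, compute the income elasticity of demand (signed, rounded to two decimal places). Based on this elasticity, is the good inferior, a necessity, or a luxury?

%ΔQ = (2768 − 5850)/[( 5850 + 2768)/2] = -3082/4309 = -0.715247…
%ΔIncome = (66900 − 90470)/[( 90470 + 66900)/2] = -23570/78685 = -0.299548…
E_income = (-3082/4309) / (-23570/78685) = 2.3877…
E_income > 1 ⇒ normal good, luxury.

2.39; luxury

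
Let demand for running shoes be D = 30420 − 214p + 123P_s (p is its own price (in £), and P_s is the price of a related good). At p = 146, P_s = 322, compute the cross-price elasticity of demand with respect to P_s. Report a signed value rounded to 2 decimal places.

1.02

At the given values, D = 30420 − 214(146) + 123(322) = 38782.
∂D/∂P_s = 123.
E = (123) × (322/38782) = 1.0212…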